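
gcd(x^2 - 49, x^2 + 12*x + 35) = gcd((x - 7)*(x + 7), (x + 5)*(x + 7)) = x + 7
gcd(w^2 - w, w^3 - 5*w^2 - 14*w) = w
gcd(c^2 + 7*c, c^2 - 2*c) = c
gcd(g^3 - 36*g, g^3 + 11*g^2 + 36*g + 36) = g + 6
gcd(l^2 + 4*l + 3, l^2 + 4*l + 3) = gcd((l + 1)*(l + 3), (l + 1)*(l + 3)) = l^2 + 4*l + 3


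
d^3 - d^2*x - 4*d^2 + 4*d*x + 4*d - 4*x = (d - 2)^2*(d - x)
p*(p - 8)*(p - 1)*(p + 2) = p^4 - 7*p^3 - 10*p^2 + 16*p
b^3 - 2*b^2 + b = b*(b - 1)^2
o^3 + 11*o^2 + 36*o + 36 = (o + 2)*(o + 3)*(o + 6)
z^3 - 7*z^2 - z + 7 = (z - 7)*(z - 1)*(z + 1)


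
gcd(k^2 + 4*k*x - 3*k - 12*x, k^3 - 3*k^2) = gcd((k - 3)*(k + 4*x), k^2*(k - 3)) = k - 3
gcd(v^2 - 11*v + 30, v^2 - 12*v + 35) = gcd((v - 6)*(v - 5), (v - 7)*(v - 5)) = v - 5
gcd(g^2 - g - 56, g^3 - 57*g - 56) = g^2 - g - 56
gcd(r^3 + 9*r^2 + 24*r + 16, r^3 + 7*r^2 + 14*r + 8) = r^2 + 5*r + 4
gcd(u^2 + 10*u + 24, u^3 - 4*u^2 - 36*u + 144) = u + 6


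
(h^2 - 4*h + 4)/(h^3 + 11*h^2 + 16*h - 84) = (h - 2)/(h^2 + 13*h + 42)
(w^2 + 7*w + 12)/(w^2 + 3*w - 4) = (w + 3)/(w - 1)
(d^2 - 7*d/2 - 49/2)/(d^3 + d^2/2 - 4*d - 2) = (2*d^2 - 7*d - 49)/(2*d^3 + d^2 - 8*d - 4)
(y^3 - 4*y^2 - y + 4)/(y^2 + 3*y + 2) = (y^2 - 5*y + 4)/(y + 2)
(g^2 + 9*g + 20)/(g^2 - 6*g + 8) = (g^2 + 9*g + 20)/(g^2 - 6*g + 8)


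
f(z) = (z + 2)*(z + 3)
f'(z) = 2*z + 5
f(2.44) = 24.15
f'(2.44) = 9.88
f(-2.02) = -0.02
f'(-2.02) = 0.96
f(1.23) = 13.66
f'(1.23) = 7.46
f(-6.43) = 15.19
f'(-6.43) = -7.86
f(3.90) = 40.71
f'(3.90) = 12.80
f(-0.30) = 4.59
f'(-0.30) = 4.40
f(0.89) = 11.24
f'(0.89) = 6.78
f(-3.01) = 0.01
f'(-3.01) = -1.02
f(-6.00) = 12.00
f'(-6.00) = -7.00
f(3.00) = 30.00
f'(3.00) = 11.00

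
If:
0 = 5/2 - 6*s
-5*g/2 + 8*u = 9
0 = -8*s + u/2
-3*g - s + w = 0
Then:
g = 266/15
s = 5/12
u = 20/3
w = 3217/60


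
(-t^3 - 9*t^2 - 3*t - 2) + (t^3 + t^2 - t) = -8*t^2 - 4*t - 2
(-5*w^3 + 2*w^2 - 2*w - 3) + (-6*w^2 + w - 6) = -5*w^3 - 4*w^2 - w - 9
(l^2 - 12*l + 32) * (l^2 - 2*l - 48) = l^4 - 14*l^3 + 8*l^2 + 512*l - 1536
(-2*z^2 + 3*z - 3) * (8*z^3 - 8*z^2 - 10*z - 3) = -16*z^5 + 40*z^4 - 28*z^3 + 21*z + 9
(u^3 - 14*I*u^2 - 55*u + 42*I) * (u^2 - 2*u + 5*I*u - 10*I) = u^5 - 2*u^4 - 9*I*u^4 + 15*u^3 + 18*I*u^3 - 30*u^2 - 233*I*u^2 - 210*u + 466*I*u + 420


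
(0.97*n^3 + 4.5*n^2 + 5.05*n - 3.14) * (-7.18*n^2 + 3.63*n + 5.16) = -6.9646*n^5 - 28.7889*n^4 - 14.9188*n^3 + 64.0967*n^2 + 14.6598*n - 16.2024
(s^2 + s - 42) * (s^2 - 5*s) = s^4 - 4*s^3 - 47*s^2 + 210*s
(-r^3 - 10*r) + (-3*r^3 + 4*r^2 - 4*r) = -4*r^3 + 4*r^2 - 14*r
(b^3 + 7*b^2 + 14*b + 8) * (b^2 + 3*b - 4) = b^5 + 10*b^4 + 31*b^3 + 22*b^2 - 32*b - 32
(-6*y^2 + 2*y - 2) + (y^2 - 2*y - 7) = -5*y^2 - 9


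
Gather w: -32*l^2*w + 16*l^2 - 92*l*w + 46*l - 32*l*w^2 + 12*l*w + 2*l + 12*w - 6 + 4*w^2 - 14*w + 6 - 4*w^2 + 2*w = 16*l^2 - 32*l*w^2 + 48*l + w*(-32*l^2 - 80*l)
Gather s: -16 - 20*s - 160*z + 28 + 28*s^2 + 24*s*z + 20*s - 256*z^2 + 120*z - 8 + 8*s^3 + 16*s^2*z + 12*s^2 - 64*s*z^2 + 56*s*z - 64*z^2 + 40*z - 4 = 8*s^3 + s^2*(16*z + 40) + s*(-64*z^2 + 80*z) - 320*z^2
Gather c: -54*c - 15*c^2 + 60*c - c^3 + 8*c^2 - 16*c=-c^3 - 7*c^2 - 10*c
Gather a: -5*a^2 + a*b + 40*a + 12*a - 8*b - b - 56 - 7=-5*a^2 + a*(b + 52) - 9*b - 63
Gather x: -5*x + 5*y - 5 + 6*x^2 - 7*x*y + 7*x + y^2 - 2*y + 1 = 6*x^2 + x*(2 - 7*y) + y^2 + 3*y - 4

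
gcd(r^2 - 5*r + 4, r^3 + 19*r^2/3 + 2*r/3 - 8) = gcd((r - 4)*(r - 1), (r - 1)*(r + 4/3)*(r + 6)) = r - 1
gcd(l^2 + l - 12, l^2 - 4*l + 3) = l - 3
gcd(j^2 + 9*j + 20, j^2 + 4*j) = j + 4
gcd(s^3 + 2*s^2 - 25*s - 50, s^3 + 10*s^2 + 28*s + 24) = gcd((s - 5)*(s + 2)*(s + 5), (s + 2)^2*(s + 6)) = s + 2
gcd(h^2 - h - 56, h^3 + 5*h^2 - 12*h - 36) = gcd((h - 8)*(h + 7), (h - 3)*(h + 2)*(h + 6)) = 1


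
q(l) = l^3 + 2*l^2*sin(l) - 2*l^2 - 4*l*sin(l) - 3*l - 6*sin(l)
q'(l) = 2*l^2*cos(l) + 3*l^2 + 4*l*sin(l) - 4*l*cos(l) - 4*l - 4*sin(l) - 6*cos(l) - 3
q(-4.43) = -63.95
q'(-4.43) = 38.53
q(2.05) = -11.08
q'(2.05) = 7.81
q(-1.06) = -0.68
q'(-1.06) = 12.04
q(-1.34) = -4.85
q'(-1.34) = 17.53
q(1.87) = -12.26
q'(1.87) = 5.25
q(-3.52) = -45.69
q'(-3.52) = 11.04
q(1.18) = -12.02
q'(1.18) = -5.90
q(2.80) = -2.64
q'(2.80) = 13.16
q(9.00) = 589.45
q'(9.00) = 107.85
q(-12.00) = -1802.93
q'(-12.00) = 727.57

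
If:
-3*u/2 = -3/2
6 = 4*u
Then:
No Solution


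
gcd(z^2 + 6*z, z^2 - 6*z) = z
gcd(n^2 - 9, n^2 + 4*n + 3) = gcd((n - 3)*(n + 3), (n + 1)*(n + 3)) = n + 3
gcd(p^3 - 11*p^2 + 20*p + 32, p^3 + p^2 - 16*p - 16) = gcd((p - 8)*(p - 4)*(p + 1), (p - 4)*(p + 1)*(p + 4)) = p^2 - 3*p - 4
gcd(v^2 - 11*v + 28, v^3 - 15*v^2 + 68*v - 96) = v - 4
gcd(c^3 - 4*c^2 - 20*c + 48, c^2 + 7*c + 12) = c + 4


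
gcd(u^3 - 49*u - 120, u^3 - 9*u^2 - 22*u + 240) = u^2 - 3*u - 40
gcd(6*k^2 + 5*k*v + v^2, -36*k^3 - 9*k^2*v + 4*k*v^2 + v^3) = 3*k + v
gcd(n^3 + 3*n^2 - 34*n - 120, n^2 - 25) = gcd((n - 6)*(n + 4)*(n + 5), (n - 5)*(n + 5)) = n + 5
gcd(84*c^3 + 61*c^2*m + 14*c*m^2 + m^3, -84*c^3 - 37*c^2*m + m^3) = 12*c^2 + 7*c*m + m^2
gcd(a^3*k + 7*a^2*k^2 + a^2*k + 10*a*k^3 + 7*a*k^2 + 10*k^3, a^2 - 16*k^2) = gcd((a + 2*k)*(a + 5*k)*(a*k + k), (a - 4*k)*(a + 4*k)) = 1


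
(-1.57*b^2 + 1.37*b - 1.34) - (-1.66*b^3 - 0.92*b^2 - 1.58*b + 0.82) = 1.66*b^3 - 0.65*b^2 + 2.95*b - 2.16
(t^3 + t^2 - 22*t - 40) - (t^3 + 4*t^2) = -3*t^2 - 22*t - 40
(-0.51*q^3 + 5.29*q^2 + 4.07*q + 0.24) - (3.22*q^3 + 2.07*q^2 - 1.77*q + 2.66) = -3.73*q^3 + 3.22*q^2 + 5.84*q - 2.42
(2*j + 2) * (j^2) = 2*j^3 + 2*j^2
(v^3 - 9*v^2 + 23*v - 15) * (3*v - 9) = 3*v^4 - 36*v^3 + 150*v^2 - 252*v + 135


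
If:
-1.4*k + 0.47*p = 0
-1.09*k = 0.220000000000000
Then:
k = -0.20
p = -0.60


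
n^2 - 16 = (n - 4)*(n + 4)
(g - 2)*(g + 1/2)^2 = g^3 - g^2 - 7*g/4 - 1/2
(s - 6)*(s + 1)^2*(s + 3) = s^4 - s^3 - 23*s^2 - 39*s - 18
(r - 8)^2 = r^2 - 16*r + 64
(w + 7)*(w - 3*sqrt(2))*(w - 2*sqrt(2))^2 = w^4 - 7*sqrt(2)*w^3 + 7*w^3 - 49*sqrt(2)*w^2 + 32*w^2 - 24*sqrt(2)*w + 224*w - 168*sqrt(2)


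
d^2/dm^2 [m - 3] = 0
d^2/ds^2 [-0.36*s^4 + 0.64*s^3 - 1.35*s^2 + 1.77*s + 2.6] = -4.32*s^2 + 3.84*s - 2.7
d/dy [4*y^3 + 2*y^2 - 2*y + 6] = 12*y^2 + 4*y - 2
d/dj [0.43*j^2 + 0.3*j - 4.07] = 0.86*j + 0.3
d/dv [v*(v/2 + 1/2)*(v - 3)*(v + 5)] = 2*v^3 + 9*v^2/2 - 13*v - 15/2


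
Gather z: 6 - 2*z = 6 - 2*z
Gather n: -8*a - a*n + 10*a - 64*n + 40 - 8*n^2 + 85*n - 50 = 2*a - 8*n^2 + n*(21 - a) - 10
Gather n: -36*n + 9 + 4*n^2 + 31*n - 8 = 4*n^2 - 5*n + 1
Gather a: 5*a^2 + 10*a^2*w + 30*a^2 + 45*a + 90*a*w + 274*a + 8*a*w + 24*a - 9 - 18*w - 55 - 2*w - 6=a^2*(10*w + 35) + a*(98*w + 343) - 20*w - 70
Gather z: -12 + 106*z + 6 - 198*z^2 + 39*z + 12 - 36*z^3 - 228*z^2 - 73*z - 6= -36*z^3 - 426*z^2 + 72*z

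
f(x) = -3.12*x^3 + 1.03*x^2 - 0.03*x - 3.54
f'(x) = -9.36*x^2 + 2.06*x - 0.03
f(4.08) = -198.42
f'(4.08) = -147.44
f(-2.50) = 51.72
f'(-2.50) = -63.68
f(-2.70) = 65.46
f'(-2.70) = -73.83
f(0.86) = -4.79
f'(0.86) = -5.18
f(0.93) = -5.19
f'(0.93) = -6.21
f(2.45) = -43.31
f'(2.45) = -51.17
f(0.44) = -3.62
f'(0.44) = -0.94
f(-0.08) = -3.53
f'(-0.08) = -0.25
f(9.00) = -2194.86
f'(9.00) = -739.65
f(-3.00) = 90.06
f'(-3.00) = -90.45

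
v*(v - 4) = v^2 - 4*v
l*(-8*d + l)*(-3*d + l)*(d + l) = 24*d^3*l + 13*d^2*l^2 - 10*d*l^3 + l^4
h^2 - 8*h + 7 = (h - 7)*(h - 1)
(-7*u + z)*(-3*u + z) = 21*u^2 - 10*u*z + z^2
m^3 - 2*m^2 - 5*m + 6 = (m - 3)*(m - 1)*(m + 2)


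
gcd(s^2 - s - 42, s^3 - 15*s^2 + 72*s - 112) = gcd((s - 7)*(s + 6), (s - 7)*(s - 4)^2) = s - 7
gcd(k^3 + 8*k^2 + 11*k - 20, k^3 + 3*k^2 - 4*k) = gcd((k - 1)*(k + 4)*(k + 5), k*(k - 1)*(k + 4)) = k^2 + 3*k - 4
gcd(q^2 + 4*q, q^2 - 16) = q + 4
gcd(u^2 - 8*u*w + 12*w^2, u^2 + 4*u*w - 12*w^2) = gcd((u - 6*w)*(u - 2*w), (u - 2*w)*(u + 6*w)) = u - 2*w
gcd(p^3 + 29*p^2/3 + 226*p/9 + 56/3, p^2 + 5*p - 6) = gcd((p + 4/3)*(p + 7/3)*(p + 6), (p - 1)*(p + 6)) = p + 6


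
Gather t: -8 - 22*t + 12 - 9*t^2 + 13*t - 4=-9*t^2 - 9*t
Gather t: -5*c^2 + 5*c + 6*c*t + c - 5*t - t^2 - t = -5*c^2 + 6*c - t^2 + t*(6*c - 6)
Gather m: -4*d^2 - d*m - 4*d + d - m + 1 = -4*d^2 - 3*d + m*(-d - 1) + 1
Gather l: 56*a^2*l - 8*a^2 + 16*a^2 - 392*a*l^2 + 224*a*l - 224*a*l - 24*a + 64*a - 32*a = 56*a^2*l + 8*a^2 - 392*a*l^2 + 8*a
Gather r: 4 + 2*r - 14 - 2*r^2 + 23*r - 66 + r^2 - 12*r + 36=-r^2 + 13*r - 40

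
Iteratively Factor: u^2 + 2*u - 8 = (u + 4)*(u - 2)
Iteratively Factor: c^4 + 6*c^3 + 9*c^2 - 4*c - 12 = (c - 1)*(c^3 + 7*c^2 + 16*c + 12) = (c - 1)*(c + 2)*(c^2 + 5*c + 6) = (c - 1)*(c + 2)^2*(c + 3)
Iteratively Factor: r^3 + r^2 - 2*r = (r - 1)*(r^2 + 2*r) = (r - 1)*(r + 2)*(r)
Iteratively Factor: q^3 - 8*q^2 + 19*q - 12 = (q - 4)*(q^2 - 4*q + 3) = (q - 4)*(q - 3)*(q - 1)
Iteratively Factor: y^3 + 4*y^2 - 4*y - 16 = (y - 2)*(y^2 + 6*y + 8) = (y - 2)*(y + 4)*(y + 2)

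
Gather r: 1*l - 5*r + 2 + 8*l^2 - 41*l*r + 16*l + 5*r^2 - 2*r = 8*l^2 + 17*l + 5*r^2 + r*(-41*l - 7) + 2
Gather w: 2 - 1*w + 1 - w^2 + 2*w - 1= -w^2 + w + 2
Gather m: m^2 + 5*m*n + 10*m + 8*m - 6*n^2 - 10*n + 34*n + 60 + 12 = m^2 + m*(5*n + 18) - 6*n^2 + 24*n + 72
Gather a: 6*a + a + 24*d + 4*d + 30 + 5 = 7*a + 28*d + 35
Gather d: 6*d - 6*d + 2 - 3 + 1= 0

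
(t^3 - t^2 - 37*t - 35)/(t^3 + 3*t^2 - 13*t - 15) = (t - 7)/(t - 3)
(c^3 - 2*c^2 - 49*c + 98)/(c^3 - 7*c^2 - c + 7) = (c^2 + 5*c - 14)/(c^2 - 1)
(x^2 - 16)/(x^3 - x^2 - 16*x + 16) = 1/(x - 1)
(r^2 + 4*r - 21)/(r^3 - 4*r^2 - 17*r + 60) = (r + 7)/(r^2 - r - 20)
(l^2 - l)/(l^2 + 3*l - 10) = l*(l - 1)/(l^2 + 3*l - 10)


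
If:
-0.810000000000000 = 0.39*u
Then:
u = -2.08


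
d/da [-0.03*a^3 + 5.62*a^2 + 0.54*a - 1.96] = -0.09*a^2 + 11.24*a + 0.54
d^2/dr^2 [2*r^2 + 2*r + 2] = 4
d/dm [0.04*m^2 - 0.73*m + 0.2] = 0.08*m - 0.73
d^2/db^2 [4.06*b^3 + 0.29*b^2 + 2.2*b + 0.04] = 24.36*b + 0.58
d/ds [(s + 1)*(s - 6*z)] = 2*s - 6*z + 1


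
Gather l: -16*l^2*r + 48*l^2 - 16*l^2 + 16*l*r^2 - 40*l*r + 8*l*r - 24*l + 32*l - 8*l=l^2*(32 - 16*r) + l*(16*r^2 - 32*r)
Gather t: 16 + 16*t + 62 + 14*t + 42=30*t + 120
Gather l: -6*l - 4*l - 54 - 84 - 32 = -10*l - 170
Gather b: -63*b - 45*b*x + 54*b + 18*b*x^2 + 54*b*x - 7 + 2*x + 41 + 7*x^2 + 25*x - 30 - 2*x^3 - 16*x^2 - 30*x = b*(18*x^2 + 9*x - 9) - 2*x^3 - 9*x^2 - 3*x + 4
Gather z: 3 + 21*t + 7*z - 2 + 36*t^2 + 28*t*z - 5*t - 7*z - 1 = 36*t^2 + 28*t*z + 16*t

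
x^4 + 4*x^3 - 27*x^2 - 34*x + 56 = (x - 4)*(x - 1)*(x + 2)*(x + 7)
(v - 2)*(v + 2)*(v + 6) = v^3 + 6*v^2 - 4*v - 24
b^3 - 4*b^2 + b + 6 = (b - 3)*(b - 2)*(b + 1)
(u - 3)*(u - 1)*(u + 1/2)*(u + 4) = u^4 + u^3/2 - 13*u^2 + 11*u/2 + 6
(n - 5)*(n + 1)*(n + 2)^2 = n^4 - 17*n^2 - 36*n - 20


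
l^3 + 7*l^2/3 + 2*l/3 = l*(l + 1/3)*(l + 2)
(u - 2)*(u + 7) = u^2 + 5*u - 14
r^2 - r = r*(r - 1)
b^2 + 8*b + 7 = (b + 1)*(b + 7)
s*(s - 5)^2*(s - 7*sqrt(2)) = s^4 - 10*s^3 - 7*sqrt(2)*s^3 + 25*s^2 + 70*sqrt(2)*s^2 - 175*sqrt(2)*s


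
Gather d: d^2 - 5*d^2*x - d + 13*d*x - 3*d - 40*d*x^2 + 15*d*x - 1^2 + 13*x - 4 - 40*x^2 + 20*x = d^2*(1 - 5*x) + d*(-40*x^2 + 28*x - 4) - 40*x^2 + 33*x - 5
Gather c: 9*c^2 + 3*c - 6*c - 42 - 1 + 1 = 9*c^2 - 3*c - 42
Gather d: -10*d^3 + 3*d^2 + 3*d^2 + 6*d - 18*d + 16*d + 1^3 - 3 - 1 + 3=-10*d^3 + 6*d^2 + 4*d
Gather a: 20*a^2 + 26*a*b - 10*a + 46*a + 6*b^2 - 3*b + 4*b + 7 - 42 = 20*a^2 + a*(26*b + 36) + 6*b^2 + b - 35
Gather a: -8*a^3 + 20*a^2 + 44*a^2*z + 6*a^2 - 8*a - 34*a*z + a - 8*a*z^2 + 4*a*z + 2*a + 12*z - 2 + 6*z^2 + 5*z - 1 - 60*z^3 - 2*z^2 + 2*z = -8*a^3 + a^2*(44*z + 26) + a*(-8*z^2 - 30*z - 5) - 60*z^3 + 4*z^2 + 19*z - 3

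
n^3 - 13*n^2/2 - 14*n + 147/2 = (n - 7)*(n - 3)*(n + 7/2)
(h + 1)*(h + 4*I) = h^2 + h + 4*I*h + 4*I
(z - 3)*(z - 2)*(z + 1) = z^3 - 4*z^2 + z + 6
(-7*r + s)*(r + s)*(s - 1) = -7*r^2*s + 7*r^2 - 6*r*s^2 + 6*r*s + s^3 - s^2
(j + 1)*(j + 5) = j^2 + 6*j + 5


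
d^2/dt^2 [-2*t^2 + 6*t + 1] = -4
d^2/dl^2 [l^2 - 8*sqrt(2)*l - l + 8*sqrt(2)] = 2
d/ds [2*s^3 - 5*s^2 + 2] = 2*s*(3*s - 5)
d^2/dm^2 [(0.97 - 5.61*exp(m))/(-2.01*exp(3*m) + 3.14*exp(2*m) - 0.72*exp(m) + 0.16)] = (90.6598440000001*exp(6*m) - 141.490935*exp(5*m) + 90.1798259999999*exp(4*m) - 4.92543999999995*exp(3*m) - 13.139424*exp(2*m) + 2.092736*exp(m) + 0.031872)*exp(m)/(8.120601*exp(9*m) - 38.057742*exp(8*m) + 68.180004*exp(7*m) - 60.16364*exp(6*m) + 30.481632*exp(5*m) - 11.005248*exp(4*m) + 2.697984*exp(3*m) - 0.489984*exp(2*m) + 0.055296*exp(m) - 0.004096)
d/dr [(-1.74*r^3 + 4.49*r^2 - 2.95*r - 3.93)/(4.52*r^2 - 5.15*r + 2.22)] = (-7.8648*r^4 + 17.922*r^3 - 21.3779*r^2 + 55.4628*r - 26.7885)/(20.4304*r^4 - 46.556*r^3 + 46.5913*r^2 - 22.866*r + 4.9284)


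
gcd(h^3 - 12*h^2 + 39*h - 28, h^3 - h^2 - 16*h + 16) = h^2 - 5*h + 4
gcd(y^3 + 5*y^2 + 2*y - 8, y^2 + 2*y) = y + 2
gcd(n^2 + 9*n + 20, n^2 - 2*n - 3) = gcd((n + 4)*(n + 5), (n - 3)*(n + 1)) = 1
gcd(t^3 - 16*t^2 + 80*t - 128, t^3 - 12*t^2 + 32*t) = t^2 - 12*t + 32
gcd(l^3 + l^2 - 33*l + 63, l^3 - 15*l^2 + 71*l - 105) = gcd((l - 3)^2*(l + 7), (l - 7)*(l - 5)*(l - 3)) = l - 3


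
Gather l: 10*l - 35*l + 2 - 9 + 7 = -25*l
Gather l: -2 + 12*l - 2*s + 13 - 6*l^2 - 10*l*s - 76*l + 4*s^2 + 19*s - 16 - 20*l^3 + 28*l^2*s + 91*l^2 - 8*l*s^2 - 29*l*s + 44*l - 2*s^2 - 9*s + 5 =-20*l^3 + l^2*(28*s + 85) + l*(-8*s^2 - 39*s - 20) + 2*s^2 + 8*s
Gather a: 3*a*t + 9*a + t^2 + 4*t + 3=a*(3*t + 9) + t^2 + 4*t + 3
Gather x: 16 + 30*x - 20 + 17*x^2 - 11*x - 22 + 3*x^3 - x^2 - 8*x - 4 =3*x^3 + 16*x^2 + 11*x - 30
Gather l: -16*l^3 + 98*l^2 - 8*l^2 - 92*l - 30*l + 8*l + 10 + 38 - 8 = -16*l^3 + 90*l^2 - 114*l + 40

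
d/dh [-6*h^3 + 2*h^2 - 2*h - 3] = -18*h^2 + 4*h - 2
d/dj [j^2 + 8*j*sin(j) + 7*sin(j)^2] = 8*j*cos(j) + 2*j + 8*sin(j) + 7*sin(2*j)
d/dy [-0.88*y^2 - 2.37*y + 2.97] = -1.76*y - 2.37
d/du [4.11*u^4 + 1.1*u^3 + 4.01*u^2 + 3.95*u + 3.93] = 16.44*u^3 + 3.3*u^2 + 8.02*u + 3.95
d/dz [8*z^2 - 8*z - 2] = 16*z - 8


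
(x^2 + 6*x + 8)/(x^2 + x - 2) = (x + 4)/(x - 1)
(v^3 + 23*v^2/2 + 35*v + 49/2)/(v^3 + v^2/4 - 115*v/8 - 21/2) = 4*(v^2 + 8*v + 7)/(4*v^2 - 13*v - 12)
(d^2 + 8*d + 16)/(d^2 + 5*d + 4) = (d + 4)/(d + 1)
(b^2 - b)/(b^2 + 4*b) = (b - 1)/(b + 4)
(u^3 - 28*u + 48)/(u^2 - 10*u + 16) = (u^2 + 2*u - 24)/(u - 8)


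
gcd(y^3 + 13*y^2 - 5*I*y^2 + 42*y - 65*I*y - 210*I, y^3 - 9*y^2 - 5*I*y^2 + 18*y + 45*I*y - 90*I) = y - 5*I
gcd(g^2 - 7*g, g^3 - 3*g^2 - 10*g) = g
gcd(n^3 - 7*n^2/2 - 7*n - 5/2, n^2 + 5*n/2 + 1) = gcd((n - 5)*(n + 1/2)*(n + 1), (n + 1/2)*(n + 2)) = n + 1/2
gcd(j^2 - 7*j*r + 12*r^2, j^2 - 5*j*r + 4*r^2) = -j + 4*r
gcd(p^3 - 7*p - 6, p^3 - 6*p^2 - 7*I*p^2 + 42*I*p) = 1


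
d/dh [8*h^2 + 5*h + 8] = 16*h + 5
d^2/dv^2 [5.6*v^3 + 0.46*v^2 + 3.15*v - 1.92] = 33.6*v + 0.92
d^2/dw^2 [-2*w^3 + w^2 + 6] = 2 - 12*w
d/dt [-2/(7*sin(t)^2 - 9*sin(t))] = 2*(14*sin(t) - 9)*cos(t)/((7*sin(t) - 9)^2*sin(t)^2)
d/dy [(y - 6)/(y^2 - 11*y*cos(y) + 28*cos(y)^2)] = (y^2 - 11*y*cos(y) + (6 - y)*(11*y*sin(y) + 2*y - 28*sin(2*y) - 11*cos(y)) + 28*cos(y)^2)/((y - 7*cos(y))^2*(y - 4*cos(y))^2)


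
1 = 1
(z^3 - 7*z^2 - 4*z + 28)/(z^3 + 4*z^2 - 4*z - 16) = (z - 7)/(z + 4)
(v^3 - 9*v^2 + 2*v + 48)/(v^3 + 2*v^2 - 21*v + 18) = (v^2 - 6*v - 16)/(v^2 + 5*v - 6)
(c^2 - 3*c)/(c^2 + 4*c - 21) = c/(c + 7)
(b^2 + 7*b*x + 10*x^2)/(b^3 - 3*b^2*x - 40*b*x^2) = (-b - 2*x)/(b*(-b + 8*x))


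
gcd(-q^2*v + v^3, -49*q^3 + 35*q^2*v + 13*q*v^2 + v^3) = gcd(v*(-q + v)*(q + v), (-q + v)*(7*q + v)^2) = q - v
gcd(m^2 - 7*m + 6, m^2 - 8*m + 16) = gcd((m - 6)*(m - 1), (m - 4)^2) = 1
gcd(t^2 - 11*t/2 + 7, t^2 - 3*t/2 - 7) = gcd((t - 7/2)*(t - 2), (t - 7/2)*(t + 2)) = t - 7/2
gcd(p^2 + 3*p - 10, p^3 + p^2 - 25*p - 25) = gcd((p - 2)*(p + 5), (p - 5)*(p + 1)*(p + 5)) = p + 5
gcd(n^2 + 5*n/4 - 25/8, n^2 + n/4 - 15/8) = n - 5/4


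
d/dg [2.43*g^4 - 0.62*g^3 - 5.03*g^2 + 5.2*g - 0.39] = 9.72*g^3 - 1.86*g^2 - 10.06*g + 5.2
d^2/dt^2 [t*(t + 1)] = 2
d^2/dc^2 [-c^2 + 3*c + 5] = -2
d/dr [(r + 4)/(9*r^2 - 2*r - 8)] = 9*r*(-r - 8)/(81*r^4 - 36*r^3 - 140*r^2 + 32*r + 64)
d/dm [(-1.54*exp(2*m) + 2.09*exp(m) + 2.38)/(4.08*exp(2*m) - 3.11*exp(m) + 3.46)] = (-3.7378*exp(2*m) - 30.0776*exp(m) + 14.6332)*exp(m)/(16.6464*exp(4*m) - 25.3776*exp(3*m) + 37.9057*exp(2*m) - 21.5212*exp(m) + 11.9716)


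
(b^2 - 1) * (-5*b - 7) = -5*b^3 - 7*b^2 + 5*b + 7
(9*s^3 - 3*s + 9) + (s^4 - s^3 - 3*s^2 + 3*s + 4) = s^4 + 8*s^3 - 3*s^2 + 13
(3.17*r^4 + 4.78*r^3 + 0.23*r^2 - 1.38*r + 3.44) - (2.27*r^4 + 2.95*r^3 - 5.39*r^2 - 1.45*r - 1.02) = 0.9*r^4 + 1.83*r^3 + 5.62*r^2 + 0.0700000000000001*r + 4.46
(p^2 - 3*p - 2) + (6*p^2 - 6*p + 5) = 7*p^2 - 9*p + 3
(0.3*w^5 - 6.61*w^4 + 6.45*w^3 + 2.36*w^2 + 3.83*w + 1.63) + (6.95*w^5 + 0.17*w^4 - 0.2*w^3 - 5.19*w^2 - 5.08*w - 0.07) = 7.25*w^5 - 6.44*w^4 + 6.25*w^3 - 2.83*w^2 - 1.25*w + 1.56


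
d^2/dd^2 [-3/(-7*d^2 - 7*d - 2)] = 42*(-7*d^2 - 7*d + 7*(2*d + 1)^2 - 2)/(7*d^2 + 7*d + 2)^3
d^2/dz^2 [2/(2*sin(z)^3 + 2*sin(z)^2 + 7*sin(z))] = 2*(-36*sin(z)^3 - 44*sin(z)^2 + 4*sin(z) + 22 + 59/sin(z) + 84/sin(z)^2 + 98/sin(z)^3)/(2*sin(z)^2 + 2*sin(z) + 7)^3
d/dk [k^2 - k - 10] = 2*k - 1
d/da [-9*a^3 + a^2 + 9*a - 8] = -27*a^2 + 2*a + 9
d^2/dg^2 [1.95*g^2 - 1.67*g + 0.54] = 3.90000000000000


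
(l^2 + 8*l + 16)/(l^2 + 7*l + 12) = (l + 4)/(l + 3)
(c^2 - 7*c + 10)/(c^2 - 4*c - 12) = (-c^2 + 7*c - 10)/(-c^2 + 4*c + 12)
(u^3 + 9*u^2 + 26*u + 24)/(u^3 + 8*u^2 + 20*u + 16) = (u + 3)/(u + 2)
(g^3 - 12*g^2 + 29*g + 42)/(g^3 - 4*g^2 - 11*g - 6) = (g - 7)/(g + 1)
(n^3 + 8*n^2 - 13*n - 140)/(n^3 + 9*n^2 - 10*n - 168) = (n + 5)/(n + 6)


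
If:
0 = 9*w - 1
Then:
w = 1/9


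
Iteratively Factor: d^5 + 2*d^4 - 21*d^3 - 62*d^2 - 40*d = (d)*(d^4 + 2*d^3 - 21*d^2 - 62*d - 40) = d*(d - 5)*(d^3 + 7*d^2 + 14*d + 8) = d*(d - 5)*(d + 1)*(d^2 + 6*d + 8) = d*(d - 5)*(d + 1)*(d + 2)*(d + 4)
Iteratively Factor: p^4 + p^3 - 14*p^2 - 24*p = (p + 3)*(p^3 - 2*p^2 - 8*p) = p*(p + 3)*(p^2 - 2*p - 8) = p*(p - 4)*(p + 3)*(p + 2)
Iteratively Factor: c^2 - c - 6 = (c - 3)*(c + 2)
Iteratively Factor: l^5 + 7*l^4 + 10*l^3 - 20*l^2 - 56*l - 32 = (l + 1)*(l^4 + 6*l^3 + 4*l^2 - 24*l - 32) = (l - 2)*(l + 1)*(l^3 + 8*l^2 + 20*l + 16) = (l - 2)*(l + 1)*(l + 2)*(l^2 + 6*l + 8) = (l - 2)*(l + 1)*(l + 2)*(l + 4)*(l + 2)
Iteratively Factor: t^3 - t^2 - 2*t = (t - 2)*(t^2 + t) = (t - 2)*(t + 1)*(t)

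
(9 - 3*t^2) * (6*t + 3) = -18*t^3 - 9*t^2 + 54*t + 27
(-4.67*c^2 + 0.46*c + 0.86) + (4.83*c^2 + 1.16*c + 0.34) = 0.16*c^2 + 1.62*c + 1.2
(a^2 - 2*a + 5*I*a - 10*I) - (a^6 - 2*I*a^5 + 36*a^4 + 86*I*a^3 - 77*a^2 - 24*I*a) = -a^6 + 2*I*a^5 - 36*a^4 - 86*I*a^3 + 78*a^2 - 2*a + 29*I*a - 10*I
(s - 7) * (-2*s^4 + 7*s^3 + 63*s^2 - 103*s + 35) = -2*s^5 + 21*s^4 + 14*s^3 - 544*s^2 + 756*s - 245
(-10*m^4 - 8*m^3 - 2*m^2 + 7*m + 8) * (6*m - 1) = -60*m^5 - 38*m^4 - 4*m^3 + 44*m^2 + 41*m - 8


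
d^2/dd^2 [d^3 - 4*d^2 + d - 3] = 6*d - 8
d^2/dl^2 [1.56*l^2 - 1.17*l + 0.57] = 3.12000000000000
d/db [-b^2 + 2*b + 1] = 2 - 2*b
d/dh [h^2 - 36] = 2*h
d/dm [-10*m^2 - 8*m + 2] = -20*m - 8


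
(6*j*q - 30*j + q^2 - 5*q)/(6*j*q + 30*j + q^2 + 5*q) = (q - 5)/(q + 5)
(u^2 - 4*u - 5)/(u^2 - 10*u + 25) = (u + 1)/(u - 5)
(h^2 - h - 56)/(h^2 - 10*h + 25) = (h^2 - h - 56)/(h^2 - 10*h + 25)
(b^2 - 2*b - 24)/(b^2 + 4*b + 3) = (b^2 - 2*b - 24)/(b^2 + 4*b + 3)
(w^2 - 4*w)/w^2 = (w - 4)/w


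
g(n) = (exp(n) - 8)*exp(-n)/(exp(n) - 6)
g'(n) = -(exp(n) - 8)*exp(-n)/(exp(n) - 6) - (exp(n) - 8)/(exp(n) - 6)^2 + 1/(exp(n) - 6) = (-exp(2*n) + 16*exp(n) - 48)*exp(-n)/(exp(2*n) - 12*exp(n) + 36)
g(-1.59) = 6.60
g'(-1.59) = -6.54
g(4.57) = 0.01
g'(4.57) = -0.01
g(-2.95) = 25.53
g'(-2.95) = -25.47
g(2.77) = 0.05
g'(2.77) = -0.03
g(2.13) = 0.02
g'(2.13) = 0.32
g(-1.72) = 7.50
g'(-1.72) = -7.44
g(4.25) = 0.01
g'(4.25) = -0.01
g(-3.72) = 55.07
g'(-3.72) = -55.02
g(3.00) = 0.04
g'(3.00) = -0.03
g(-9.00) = 10804.17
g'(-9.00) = -10804.11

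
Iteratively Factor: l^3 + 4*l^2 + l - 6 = (l - 1)*(l^2 + 5*l + 6) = (l - 1)*(l + 2)*(l + 3)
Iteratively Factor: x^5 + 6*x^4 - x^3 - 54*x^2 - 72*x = (x + 2)*(x^4 + 4*x^3 - 9*x^2 - 36*x) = (x + 2)*(x + 3)*(x^3 + x^2 - 12*x) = (x - 3)*(x + 2)*(x + 3)*(x^2 + 4*x) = (x - 3)*(x + 2)*(x + 3)*(x + 4)*(x)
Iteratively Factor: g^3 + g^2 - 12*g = (g)*(g^2 + g - 12) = g*(g + 4)*(g - 3)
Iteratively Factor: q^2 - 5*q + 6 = (q - 2)*(q - 3)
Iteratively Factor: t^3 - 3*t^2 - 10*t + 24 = (t - 4)*(t^2 + t - 6) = (t - 4)*(t - 2)*(t + 3)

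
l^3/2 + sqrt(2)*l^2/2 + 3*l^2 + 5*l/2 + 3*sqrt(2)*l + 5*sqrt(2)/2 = (l/2 + 1/2)*(l + 5)*(l + sqrt(2))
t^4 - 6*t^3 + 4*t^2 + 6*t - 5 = (t - 5)*(t - 1)^2*(t + 1)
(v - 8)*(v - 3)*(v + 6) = v^3 - 5*v^2 - 42*v + 144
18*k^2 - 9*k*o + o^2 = (-6*k + o)*(-3*k + o)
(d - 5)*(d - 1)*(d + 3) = d^3 - 3*d^2 - 13*d + 15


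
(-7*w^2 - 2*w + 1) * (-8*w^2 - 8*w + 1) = 56*w^4 + 72*w^3 + w^2 - 10*w + 1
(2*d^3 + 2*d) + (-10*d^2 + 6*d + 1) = 2*d^3 - 10*d^2 + 8*d + 1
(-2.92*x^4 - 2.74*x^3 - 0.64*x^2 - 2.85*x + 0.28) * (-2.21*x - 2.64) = 6.4532*x^5 + 13.7642*x^4 + 8.648*x^3 + 7.9881*x^2 + 6.9052*x - 0.7392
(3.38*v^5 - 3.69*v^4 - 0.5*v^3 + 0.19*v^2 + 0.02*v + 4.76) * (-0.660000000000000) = -2.2308*v^5 + 2.4354*v^4 + 0.33*v^3 - 0.1254*v^2 - 0.0132*v - 3.1416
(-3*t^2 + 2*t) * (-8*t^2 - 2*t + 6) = 24*t^4 - 10*t^3 - 22*t^2 + 12*t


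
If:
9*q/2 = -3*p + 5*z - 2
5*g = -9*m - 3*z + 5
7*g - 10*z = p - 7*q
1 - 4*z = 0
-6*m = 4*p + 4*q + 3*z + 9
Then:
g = 2255/344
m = -3271/1032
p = 2563/344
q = -883/172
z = 1/4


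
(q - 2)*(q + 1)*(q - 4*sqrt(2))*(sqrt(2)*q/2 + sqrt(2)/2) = sqrt(2)*q^4/2 - 4*q^3 - 3*sqrt(2)*q^2/2 - sqrt(2)*q + 12*q + 8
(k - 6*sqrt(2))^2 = k^2 - 12*sqrt(2)*k + 72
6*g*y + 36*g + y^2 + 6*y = (6*g + y)*(y + 6)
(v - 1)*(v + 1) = v^2 - 1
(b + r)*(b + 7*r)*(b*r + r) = b^3*r + 8*b^2*r^2 + b^2*r + 7*b*r^3 + 8*b*r^2 + 7*r^3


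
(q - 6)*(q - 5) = q^2 - 11*q + 30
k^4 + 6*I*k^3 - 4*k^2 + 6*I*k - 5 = (k - I)*(k + I)^2*(k + 5*I)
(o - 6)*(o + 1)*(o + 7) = o^3 + 2*o^2 - 41*o - 42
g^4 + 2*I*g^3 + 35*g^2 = g^2*(g - 5*I)*(g + 7*I)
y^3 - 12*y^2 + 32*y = y*(y - 8)*(y - 4)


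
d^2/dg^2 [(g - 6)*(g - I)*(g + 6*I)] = 6*g - 12 + 10*I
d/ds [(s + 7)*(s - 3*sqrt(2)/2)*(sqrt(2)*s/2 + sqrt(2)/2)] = 3*sqrt(2)*s^2/2 - 3*s + 8*sqrt(2)*s - 12 + 7*sqrt(2)/2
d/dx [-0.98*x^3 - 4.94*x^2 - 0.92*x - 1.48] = -2.94*x^2 - 9.88*x - 0.92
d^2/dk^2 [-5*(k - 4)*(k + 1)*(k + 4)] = -30*k - 10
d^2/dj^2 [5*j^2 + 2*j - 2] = 10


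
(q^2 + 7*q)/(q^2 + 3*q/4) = 4*(q + 7)/(4*q + 3)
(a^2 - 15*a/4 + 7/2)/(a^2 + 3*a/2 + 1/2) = (4*a^2 - 15*a + 14)/(2*(2*a^2 + 3*a + 1))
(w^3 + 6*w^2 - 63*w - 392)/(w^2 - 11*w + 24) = (w^2 + 14*w + 49)/(w - 3)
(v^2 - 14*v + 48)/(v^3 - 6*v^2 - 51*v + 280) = (v - 6)/(v^2 + 2*v - 35)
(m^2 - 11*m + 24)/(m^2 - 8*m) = (m - 3)/m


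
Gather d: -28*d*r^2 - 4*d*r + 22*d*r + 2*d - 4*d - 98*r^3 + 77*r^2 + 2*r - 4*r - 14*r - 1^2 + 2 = d*(-28*r^2 + 18*r - 2) - 98*r^3 + 77*r^2 - 16*r + 1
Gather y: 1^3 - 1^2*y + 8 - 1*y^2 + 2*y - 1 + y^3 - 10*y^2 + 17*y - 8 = y^3 - 11*y^2 + 18*y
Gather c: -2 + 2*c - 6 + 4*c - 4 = 6*c - 12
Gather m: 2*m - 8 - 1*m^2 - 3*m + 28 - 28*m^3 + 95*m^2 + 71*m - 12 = -28*m^3 + 94*m^2 + 70*m + 8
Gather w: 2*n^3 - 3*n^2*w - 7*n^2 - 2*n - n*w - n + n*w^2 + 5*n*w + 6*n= 2*n^3 - 7*n^2 + n*w^2 + 3*n + w*(-3*n^2 + 4*n)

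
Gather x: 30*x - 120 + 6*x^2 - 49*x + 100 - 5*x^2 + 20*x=x^2 + x - 20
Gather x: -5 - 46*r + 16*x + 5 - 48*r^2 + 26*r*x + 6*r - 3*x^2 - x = -48*r^2 - 40*r - 3*x^2 + x*(26*r + 15)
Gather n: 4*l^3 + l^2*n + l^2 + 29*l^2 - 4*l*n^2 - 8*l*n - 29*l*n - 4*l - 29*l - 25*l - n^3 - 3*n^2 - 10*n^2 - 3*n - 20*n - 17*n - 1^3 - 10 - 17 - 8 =4*l^3 + 30*l^2 - 58*l - n^3 + n^2*(-4*l - 13) + n*(l^2 - 37*l - 40) - 36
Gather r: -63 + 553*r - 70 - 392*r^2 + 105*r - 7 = -392*r^2 + 658*r - 140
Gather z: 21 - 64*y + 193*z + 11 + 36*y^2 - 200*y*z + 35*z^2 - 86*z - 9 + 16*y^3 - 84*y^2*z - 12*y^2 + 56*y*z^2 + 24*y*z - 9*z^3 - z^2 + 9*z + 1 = 16*y^3 + 24*y^2 - 64*y - 9*z^3 + z^2*(56*y + 34) + z*(-84*y^2 - 176*y + 116) + 24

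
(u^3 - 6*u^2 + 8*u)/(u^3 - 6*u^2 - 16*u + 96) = u*(u - 2)/(u^2 - 2*u - 24)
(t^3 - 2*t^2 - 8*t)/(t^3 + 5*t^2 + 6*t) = (t - 4)/(t + 3)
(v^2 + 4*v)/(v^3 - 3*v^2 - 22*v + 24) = v/(v^2 - 7*v + 6)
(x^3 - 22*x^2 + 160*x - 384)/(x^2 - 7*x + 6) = (x^2 - 16*x + 64)/(x - 1)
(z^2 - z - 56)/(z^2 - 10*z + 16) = (z + 7)/(z - 2)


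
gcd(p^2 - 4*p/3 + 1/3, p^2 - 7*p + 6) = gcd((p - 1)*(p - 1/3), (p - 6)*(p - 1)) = p - 1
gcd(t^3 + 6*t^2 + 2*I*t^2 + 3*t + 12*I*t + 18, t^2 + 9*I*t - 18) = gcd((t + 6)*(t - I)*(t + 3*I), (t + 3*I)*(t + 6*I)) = t + 3*I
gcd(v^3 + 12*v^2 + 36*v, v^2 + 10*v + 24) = v + 6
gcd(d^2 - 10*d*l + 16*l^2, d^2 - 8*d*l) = d - 8*l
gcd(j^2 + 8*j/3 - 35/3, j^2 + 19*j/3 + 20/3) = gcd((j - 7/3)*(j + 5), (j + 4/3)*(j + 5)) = j + 5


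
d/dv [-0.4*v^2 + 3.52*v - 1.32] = 3.52 - 0.8*v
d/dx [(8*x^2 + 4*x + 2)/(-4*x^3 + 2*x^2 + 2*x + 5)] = 8*(4*x^4 + 4*x^3 + 4*x^2 + 9*x + 2)/(16*x^6 - 16*x^5 - 12*x^4 - 32*x^3 + 24*x^2 + 20*x + 25)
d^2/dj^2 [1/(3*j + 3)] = 2/(3*(j + 1)^3)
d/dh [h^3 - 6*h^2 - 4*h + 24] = 3*h^2 - 12*h - 4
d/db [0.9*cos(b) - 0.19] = -0.9*sin(b)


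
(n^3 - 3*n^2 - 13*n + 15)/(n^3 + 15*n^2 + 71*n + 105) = (n^2 - 6*n + 5)/(n^2 + 12*n + 35)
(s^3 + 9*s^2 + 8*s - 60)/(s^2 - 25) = (s^2 + 4*s - 12)/(s - 5)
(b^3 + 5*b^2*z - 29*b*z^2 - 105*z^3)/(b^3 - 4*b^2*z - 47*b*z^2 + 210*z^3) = (-b - 3*z)/(-b + 6*z)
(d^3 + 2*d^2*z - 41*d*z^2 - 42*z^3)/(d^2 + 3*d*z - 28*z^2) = (-d^2 + 5*d*z + 6*z^2)/(-d + 4*z)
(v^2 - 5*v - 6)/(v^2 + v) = (v - 6)/v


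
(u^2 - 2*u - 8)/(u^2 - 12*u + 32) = (u + 2)/(u - 8)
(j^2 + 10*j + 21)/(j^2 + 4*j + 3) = (j + 7)/(j + 1)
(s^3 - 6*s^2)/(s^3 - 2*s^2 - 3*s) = s*(6 - s)/(-s^2 + 2*s + 3)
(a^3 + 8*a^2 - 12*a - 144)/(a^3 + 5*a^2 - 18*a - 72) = (a + 6)/(a + 3)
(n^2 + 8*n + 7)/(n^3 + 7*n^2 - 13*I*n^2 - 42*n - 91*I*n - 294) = (n + 1)/(n^2 - 13*I*n - 42)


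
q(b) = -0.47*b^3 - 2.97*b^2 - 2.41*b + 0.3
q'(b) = -1.41*b^2 - 5.94*b - 2.41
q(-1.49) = -1.15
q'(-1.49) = 3.31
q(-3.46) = -7.45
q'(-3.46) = 1.26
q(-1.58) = -1.45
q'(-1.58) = 3.46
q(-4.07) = -7.40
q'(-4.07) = -1.59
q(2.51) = -31.89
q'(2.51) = -26.20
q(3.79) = -77.08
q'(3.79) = -45.18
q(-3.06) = -6.67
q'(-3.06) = 2.56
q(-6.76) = 26.06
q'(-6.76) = -26.69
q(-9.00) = 124.05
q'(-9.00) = -63.16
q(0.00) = 0.30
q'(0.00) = -2.41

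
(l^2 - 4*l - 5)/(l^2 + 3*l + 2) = (l - 5)/(l + 2)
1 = 1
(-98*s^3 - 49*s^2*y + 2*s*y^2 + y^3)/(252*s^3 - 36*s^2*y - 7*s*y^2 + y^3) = (14*s^2 + 9*s*y + y^2)/(-36*s^2 + y^2)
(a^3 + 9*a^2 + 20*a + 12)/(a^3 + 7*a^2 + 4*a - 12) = (a + 1)/(a - 1)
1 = 1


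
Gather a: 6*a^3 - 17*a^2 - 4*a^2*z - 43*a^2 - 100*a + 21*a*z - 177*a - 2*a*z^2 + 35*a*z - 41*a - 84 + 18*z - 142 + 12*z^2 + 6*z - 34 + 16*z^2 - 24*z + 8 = 6*a^3 + a^2*(-4*z - 60) + a*(-2*z^2 + 56*z - 318) + 28*z^2 - 252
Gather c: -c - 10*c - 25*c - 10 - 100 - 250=-36*c - 360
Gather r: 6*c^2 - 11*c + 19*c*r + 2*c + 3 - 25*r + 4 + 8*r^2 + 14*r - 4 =6*c^2 - 9*c + 8*r^2 + r*(19*c - 11) + 3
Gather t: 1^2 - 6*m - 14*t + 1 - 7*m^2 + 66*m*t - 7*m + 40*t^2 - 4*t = -7*m^2 - 13*m + 40*t^2 + t*(66*m - 18) + 2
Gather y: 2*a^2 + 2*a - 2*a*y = 2*a^2 - 2*a*y + 2*a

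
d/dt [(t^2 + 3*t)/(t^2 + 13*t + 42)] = 2*(5*t^2 + 42*t + 63)/(t^4 + 26*t^3 + 253*t^2 + 1092*t + 1764)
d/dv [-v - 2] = -1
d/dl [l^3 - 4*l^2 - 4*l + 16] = 3*l^2 - 8*l - 4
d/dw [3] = 0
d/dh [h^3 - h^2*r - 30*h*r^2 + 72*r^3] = 3*h^2 - 2*h*r - 30*r^2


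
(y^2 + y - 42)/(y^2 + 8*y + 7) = (y - 6)/(y + 1)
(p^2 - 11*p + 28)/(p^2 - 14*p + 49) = (p - 4)/(p - 7)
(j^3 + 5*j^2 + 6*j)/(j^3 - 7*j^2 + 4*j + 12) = j*(j^2 + 5*j + 6)/(j^3 - 7*j^2 + 4*j + 12)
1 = 1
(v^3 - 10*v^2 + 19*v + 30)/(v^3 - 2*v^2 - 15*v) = (v^2 - 5*v - 6)/(v*(v + 3))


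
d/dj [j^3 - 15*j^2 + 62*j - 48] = 3*j^2 - 30*j + 62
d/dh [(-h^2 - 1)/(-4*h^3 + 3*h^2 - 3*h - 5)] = (-4*h^4 - 9*h^2 + 16*h - 3)/(16*h^6 - 24*h^5 + 33*h^4 + 22*h^3 - 21*h^2 + 30*h + 25)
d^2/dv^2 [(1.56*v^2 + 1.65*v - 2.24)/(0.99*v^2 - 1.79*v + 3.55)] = (8.763282*v^3 - 46.068264*v^2 - 10.976526*v + 61.680242)/(0.970299*v^6 - 5.263137*v^5 + 19.954242*v^4 - 43.481069*v^3 + 71.55309*v^2 - 67.675425*v + 44.738875)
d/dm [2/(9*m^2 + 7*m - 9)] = 2*(-18*m - 7)/(9*m^2 + 7*m - 9)^2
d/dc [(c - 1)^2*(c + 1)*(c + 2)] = 4*c^3 + 3*c^2 - 6*c - 1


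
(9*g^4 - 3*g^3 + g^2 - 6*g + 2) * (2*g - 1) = 18*g^5 - 15*g^4 + 5*g^3 - 13*g^2 + 10*g - 2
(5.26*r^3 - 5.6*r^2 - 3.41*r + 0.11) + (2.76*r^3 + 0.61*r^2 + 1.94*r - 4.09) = 8.02*r^3 - 4.99*r^2 - 1.47*r - 3.98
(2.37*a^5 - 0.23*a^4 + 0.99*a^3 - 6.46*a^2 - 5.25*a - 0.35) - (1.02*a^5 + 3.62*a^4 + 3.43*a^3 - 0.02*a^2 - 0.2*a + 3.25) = 1.35*a^5 - 3.85*a^4 - 2.44*a^3 - 6.44*a^2 - 5.05*a - 3.6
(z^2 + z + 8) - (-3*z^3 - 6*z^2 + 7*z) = 3*z^3 + 7*z^2 - 6*z + 8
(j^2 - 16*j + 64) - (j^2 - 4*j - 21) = 85 - 12*j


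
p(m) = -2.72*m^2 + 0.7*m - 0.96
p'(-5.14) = 28.66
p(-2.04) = -13.71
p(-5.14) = -76.42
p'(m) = 0.7 - 5.44*m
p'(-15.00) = 82.30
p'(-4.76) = 26.59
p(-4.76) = -65.92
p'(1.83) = -9.26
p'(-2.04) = 11.80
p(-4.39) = -56.45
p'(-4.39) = 24.58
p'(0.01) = 0.65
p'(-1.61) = 9.46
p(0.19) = -0.93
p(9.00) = -214.98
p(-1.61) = -9.14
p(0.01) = -0.95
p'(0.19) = -0.33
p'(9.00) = -48.26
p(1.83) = -8.79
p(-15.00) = -623.46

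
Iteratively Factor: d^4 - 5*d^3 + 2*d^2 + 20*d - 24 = (d - 3)*(d^3 - 2*d^2 - 4*d + 8) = (d - 3)*(d + 2)*(d^2 - 4*d + 4) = (d - 3)*(d - 2)*(d + 2)*(d - 2)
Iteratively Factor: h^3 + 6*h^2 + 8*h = (h + 2)*(h^2 + 4*h) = (h + 2)*(h + 4)*(h)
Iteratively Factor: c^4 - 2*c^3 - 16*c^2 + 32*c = (c + 4)*(c^3 - 6*c^2 + 8*c) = (c - 2)*(c + 4)*(c^2 - 4*c) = (c - 4)*(c - 2)*(c + 4)*(c)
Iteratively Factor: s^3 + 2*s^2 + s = (s + 1)*(s^2 + s) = s*(s + 1)*(s + 1)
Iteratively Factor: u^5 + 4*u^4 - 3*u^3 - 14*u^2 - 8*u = (u)*(u^4 + 4*u^3 - 3*u^2 - 14*u - 8) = u*(u + 1)*(u^3 + 3*u^2 - 6*u - 8) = u*(u - 2)*(u + 1)*(u^2 + 5*u + 4) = u*(u - 2)*(u + 1)^2*(u + 4)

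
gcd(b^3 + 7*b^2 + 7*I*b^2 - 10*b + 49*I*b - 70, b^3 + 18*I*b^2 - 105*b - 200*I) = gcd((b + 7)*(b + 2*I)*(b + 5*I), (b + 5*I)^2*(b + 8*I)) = b + 5*I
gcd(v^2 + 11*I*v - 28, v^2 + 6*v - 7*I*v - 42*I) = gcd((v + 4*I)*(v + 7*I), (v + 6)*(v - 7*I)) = 1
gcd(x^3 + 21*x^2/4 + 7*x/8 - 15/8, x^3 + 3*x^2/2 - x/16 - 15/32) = x^2 + x/4 - 3/8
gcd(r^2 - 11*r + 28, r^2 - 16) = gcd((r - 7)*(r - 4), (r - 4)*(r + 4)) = r - 4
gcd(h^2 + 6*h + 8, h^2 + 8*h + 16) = h + 4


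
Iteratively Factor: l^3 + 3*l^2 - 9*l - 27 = (l + 3)*(l^2 - 9) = (l + 3)^2*(l - 3)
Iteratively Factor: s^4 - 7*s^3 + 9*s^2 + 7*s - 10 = (s + 1)*(s^3 - 8*s^2 + 17*s - 10) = (s - 2)*(s + 1)*(s^2 - 6*s + 5) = (s - 5)*(s - 2)*(s + 1)*(s - 1)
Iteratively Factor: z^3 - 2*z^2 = (z)*(z^2 - 2*z) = z^2*(z - 2)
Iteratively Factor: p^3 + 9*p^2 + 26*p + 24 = (p + 2)*(p^2 + 7*p + 12) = (p + 2)*(p + 3)*(p + 4)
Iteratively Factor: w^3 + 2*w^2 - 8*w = (w - 2)*(w^2 + 4*w) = (w - 2)*(w + 4)*(w)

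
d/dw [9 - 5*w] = -5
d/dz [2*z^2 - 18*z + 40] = 4*z - 18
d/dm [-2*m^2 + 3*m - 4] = 3 - 4*m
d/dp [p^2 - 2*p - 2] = 2*p - 2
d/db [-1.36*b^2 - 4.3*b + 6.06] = -2.72*b - 4.3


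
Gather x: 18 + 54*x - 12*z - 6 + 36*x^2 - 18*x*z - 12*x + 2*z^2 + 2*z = 36*x^2 + x*(42 - 18*z) + 2*z^2 - 10*z + 12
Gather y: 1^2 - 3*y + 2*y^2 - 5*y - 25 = 2*y^2 - 8*y - 24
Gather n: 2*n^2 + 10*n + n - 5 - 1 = 2*n^2 + 11*n - 6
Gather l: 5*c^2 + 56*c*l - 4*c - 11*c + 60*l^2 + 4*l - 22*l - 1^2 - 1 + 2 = 5*c^2 - 15*c + 60*l^2 + l*(56*c - 18)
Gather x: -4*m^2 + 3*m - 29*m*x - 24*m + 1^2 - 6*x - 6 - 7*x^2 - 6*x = -4*m^2 - 21*m - 7*x^2 + x*(-29*m - 12) - 5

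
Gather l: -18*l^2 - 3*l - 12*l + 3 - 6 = -18*l^2 - 15*l - 3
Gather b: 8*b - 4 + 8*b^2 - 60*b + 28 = 8*b^2 - 52*b + 24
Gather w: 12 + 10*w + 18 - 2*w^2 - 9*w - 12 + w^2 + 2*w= -w^2 + 3*w + 18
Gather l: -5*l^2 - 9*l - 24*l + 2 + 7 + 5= -5*l^2 - 33*l + 14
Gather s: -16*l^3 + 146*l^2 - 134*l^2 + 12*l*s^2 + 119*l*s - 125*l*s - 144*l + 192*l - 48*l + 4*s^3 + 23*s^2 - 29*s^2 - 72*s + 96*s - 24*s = -16*l^3 + 12*l^2 - 6*l*s + 4*s^3 + s^2*(12*l - 6)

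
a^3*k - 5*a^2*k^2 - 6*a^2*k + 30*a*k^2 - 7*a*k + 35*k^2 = (a - 7)*(a - 5*k)*(a*k + k)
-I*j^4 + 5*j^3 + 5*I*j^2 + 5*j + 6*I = (j - I)*(j + 2*I)*(j + 3*I)*(-I*j + 1)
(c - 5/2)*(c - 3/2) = c^2 - 4*c + 15/4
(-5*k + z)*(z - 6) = -5*k*z + 30*k + z^2 - 6*z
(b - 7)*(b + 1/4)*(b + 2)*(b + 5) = b^4 + b^3/4 - 39*b^2 - 319*b/4 - 35/2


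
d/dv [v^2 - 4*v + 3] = 2*v - 4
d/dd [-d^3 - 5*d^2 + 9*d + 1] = -3*d^2 - 10*d + 9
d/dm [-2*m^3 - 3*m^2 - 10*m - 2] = -6*m^2 - 6*m - 10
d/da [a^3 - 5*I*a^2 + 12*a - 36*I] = 3*a^2 - 10*I*a + 12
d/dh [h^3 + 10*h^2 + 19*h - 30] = 3*h^2 + 20*h + 19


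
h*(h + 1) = h^2 + h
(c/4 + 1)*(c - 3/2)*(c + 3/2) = c^3/4 + c^2 - 9*c/16 - 9/4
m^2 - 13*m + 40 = (m - 8)*(m - 5)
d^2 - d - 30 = (d - 6)*(d + 5)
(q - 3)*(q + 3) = q^2 - 9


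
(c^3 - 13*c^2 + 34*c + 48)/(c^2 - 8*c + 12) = (c^2 - 7*c - 8)/(c - 2)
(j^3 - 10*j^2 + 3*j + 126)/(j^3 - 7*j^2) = 1 - 3/j - 18/j^2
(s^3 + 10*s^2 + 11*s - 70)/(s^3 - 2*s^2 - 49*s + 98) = (s + 5)/(s - 7)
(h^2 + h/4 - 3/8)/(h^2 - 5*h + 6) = (h^2 + h/4 - 3/8)/(h^2 - 5*h + 6)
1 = 1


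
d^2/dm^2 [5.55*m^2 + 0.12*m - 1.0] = 11.1000000000000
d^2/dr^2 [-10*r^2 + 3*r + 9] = -20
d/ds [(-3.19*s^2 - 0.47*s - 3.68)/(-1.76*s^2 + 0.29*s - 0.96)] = (-1.7523*s^2 - 6.8288*s + 1.5184)/(3.0976*s^4 - 1.0208*s^3 + 3.4633*s^2 - 0.5568*s + 0.9216)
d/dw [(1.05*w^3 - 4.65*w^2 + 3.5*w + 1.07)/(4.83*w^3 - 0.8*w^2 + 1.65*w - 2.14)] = (1.77635683940025e-15*w^5 + 21.6195*w^4 - 30.345*w^3 - 27.1178*w^2 + 21.614*w - 9.2555)/(23.3289*w^6 - 7.728*w^5 + 16.579*w^4 - 23.3124*w^3 + 6.1465*w^2 - 7.062*w + 4.5796)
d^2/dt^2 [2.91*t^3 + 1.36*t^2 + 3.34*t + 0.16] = 17.46*t + 2.72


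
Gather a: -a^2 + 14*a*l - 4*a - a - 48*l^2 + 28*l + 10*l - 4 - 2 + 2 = -a^2 + a*(14*l - 5) - 48*l^2 + 38*l - 4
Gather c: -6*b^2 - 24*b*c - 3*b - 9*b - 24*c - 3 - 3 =-6*b^2 - 12*b + c*(-24*b - 24) - 6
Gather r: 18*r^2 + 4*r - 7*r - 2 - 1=18*r^2 - 3*r - 3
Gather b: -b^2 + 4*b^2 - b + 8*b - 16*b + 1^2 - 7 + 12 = 3*b^2 - 9*b + 6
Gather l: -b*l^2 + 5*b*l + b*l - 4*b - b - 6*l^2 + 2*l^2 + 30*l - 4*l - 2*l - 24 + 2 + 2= -5*b + l^2*(-b - 4) + l*(6*b + 24) - 20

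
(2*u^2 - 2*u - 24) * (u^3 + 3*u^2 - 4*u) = 2*u^5 + 4*u^4 - 38*u^3 - 64*u^2 + 96*u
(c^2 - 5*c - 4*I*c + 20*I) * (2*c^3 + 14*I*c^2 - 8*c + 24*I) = 2*c^5 - 10*c^4 + 6*I*c^4 + 48*c^3 - 30*I*c^3 - 240*c^2 + 56*I*c^2 + 96*c - 280*I*c - 480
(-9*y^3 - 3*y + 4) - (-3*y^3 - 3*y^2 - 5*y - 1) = -6*y^3 + 3*y^2 + 2*y + 5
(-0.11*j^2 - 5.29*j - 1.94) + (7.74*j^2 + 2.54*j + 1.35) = 7.63*j^2 - 2.75*j - 0.59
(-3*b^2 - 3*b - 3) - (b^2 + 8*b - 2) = -4*b^2 - 11*b - 1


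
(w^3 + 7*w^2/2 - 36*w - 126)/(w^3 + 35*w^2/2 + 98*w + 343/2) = (w^2 - 36)/(w^2 + 14*w + 49)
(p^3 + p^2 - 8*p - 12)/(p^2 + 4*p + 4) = p - 3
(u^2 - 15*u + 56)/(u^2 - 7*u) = (u - 8)/u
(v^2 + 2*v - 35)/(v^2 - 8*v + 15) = (v + 7)/(v - 3)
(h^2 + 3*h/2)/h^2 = (h + 3/2)/h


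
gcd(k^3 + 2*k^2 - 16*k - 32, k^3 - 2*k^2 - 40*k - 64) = k^2 + 6*k + 8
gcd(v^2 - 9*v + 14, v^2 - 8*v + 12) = v - 2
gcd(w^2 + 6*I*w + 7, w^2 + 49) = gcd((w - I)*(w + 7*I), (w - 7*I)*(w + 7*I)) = w + 7*I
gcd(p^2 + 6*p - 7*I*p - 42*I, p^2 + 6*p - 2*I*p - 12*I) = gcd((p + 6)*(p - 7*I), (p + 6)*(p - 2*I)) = p + 6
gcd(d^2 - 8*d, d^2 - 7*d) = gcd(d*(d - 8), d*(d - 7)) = d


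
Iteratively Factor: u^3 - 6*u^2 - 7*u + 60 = (u - 5)*(u^2 - u - 12) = (u - 5)*(u - 4)*(u + 3)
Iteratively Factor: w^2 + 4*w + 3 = (w + 3)*(w + 1)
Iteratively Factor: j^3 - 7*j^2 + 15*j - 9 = (j - 1)*(j^2 - 6*j + 9) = (j - 3)*(j - 1)*(j - 3)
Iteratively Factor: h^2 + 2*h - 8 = (h - 2)*(h + 4)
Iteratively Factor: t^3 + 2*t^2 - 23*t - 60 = (t - 5)*(t^2 + 7*t + 12) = (t - 5)*(t + 4)*(t + 3)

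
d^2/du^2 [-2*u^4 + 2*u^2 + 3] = 4 - 24*u^2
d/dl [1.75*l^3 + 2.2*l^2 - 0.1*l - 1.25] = 5.25*l^2 + 4.4*l - 0.1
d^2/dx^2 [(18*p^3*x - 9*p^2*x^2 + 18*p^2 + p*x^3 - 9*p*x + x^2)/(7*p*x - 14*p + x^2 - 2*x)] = 2*((7*p + 2*x - 2)^2*(18*p^3*x - 9*p^2*x^2 + 18*p^2 + p*x^3 - 9*p*x + x^2) + (-9*p^2 + 3*p*x + 1)*(7*p*x - 14*p + x^2 - 2*x)^2 + (7*p*x - 14*p + x^2 - 2*x)*(-18*p^3*x + 9*p^2*x^2 - 18*p^2 - p*x^3 + 9*p*x - x^2 - (7*p + 2*x - 2)*(18*p^3 - 18*p^2*x + 3*p*x^2 - 9*p + 2*x)))/(7*p*x - 14*p + x^2 - 2*x)^3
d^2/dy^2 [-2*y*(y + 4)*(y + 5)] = -12*y - 36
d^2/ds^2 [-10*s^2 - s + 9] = -20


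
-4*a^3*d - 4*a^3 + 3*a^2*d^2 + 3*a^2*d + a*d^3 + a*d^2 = (-a + d)*(4*a + d)*(a*d + a)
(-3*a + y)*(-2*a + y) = 6*a^2 - 5*a*y + y^2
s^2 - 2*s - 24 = (s - 6)*(s + 4)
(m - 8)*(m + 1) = m^2 - 7*m - 8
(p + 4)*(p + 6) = p^2 + 10*p + 24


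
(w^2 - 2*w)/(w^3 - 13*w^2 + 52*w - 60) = w/(w^2 - 11*w + 30)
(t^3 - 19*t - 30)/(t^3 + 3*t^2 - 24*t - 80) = (t^2 + 5*t + 6)/(t^2 + 8*t + 16)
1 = 1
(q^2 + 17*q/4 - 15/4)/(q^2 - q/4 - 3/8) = 2*(q + 5)/(2*q + 1)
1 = 1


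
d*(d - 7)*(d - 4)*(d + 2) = d^4 - 9*d^3 + 6*d^2 + 56*d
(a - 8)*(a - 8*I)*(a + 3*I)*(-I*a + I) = -I*a^4 - 5*a^3 + 9*I*a^3 + 45*a^2 - 32*I*a^2 - 40*a + 216*I*a - 192*I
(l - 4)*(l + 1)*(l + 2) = l^3 - l^2 - 10*l - 8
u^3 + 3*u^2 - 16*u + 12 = (u - 2)*(u - 1)*(u + 6)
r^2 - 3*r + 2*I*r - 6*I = (r - 3)*(r + 2*I)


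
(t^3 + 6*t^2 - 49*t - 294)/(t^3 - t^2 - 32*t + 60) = (t^2 - 49)/(t^2 - 7*t + 10)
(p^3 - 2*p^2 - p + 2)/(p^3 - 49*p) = (p^3 - 2*p^2 - p + 2)/(p*(p^2 - 49))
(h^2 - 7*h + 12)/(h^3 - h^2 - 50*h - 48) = (-h^2 + 7*h - 12)/(-h^3 + h^2 + 50*h + 48)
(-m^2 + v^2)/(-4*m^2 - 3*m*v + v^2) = (-m + v)/(-4*m + v)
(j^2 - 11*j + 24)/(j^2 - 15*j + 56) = (j - 3)/(j - 7)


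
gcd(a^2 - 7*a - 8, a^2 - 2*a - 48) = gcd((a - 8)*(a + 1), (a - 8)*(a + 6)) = a - 8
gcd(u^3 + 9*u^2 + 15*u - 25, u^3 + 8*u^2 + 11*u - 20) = u^2 + 4*u - 5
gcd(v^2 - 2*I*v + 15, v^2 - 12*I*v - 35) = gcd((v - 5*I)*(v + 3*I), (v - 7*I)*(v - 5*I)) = v - 5*I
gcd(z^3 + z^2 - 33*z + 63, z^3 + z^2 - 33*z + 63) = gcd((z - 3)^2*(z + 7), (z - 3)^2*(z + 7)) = z^3 + z^2 - 33*z + 63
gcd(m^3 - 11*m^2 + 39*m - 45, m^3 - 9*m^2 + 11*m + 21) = m - 3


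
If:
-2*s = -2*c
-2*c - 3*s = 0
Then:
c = 0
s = 0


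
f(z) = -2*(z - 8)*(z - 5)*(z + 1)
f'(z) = -2*(z - 8)*(z - 5) - 2*(z - 8)*(z + 1) - 2*(z - 5)*(z + 1) = -6*z^2 + 48*z - 54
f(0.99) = -111.88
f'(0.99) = -12.36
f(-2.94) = 337.03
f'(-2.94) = -246.98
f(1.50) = -113.75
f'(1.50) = 4.50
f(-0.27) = -63.63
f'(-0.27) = -67.40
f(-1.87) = 117.98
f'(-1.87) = -164.74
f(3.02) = -79.28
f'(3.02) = 36.24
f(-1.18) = 20.42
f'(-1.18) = -118.99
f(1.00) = -112.00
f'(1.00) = -12.00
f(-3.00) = 352.00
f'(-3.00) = -252.00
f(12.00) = -728.00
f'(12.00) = -342.00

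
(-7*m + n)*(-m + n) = 7*m^2 - 8*m*n + n^2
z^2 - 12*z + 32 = (z - 8)*(z - 4)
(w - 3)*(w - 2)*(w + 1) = w^3 - 4*w^2 + w + 6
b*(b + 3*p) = b^2 + 3*b*p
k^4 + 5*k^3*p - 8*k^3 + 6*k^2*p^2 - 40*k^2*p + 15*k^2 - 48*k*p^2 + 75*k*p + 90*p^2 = (k - 5)*(k - 3)*(k + 2*p)*(k + 3*p)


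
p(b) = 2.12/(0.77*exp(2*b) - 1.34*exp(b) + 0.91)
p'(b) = 2.12*(-1.54*exp(2*b) + 1.34*exp(b))/(0.77*exp(2*b) - 1.34*exp(b) + 0.91)^2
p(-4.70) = 2.36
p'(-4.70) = 0.03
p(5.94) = 0.00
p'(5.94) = -0.00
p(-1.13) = 3.80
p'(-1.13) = 1.86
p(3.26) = 0.00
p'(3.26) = -0.01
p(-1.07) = 3.92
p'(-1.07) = 2.02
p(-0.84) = 4.46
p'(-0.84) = 2.74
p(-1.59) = 3.17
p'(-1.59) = 0.99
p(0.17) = 5.25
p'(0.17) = -7.49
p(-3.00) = 2.51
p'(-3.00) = 0.19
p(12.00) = 0.00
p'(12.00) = 0.00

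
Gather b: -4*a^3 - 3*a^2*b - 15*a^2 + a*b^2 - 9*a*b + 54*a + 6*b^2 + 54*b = -4*a^3 - 15*a^2 + 54*a + b^2*(a + 6) + b*(-3*a^2 - 9*a + 54)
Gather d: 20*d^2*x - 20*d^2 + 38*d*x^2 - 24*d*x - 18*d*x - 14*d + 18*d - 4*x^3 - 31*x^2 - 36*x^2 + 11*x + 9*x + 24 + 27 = d^2*(20*x - 20) + d*(38*x^2 - 42*x + 4) - 4*x^3 - 67*x^2 + 20*x + 51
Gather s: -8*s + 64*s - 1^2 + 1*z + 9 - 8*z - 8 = 56*s - 7*z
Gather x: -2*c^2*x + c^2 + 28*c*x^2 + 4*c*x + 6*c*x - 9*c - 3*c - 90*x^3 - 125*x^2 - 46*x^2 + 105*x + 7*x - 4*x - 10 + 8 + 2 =c^2 - 12*c - 90*x^3 + x^2*(28*c - 171) + x*(-2*c^2 + 10*c + 108)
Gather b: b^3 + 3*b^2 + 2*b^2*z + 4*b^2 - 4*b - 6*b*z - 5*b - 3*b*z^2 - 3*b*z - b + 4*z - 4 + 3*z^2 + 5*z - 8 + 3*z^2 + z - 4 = b^3 + b^2*(2*z + 7) + b*(-3*z^2 - 9*z - 10) + 6*z^2 + 10*z - 16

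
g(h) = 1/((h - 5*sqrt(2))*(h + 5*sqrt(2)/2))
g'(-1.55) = 0.02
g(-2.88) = -0.15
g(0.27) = -0.04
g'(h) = -1/((h - 5*sqrt(2))*(h + 5*sqrt(2)/2)^2) - 1/((h - 5*sqrt(2))^2*(h + 5*sqrt(2)/2))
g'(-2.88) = 0.22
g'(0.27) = 0.00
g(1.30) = -0.04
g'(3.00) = 0.00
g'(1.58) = 0.00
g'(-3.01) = 0.34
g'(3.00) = 0.00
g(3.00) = -0.04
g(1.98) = -0.04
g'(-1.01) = 0.01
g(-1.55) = -0.06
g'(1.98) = 0.00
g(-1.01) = -0.05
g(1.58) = -0.04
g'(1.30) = 0.00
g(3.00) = -0.04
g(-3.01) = -0.19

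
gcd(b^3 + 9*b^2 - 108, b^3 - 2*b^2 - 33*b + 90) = b^2 + 3*b - 18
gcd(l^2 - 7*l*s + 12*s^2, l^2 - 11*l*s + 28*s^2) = -l + 4*s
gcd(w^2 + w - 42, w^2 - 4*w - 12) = w - 6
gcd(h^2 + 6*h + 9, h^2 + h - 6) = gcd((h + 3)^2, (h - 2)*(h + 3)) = h + 3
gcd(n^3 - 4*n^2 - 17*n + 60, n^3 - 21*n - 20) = n^2 - n - 20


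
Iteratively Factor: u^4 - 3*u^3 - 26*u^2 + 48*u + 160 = (u - 5)*(u^3 + 2*u^2 - 16*u - 32) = (u - 5)*(u + 2)*(u^2 - 16) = (u - 5)*(u + 2)*(u + 4)*(u - 4)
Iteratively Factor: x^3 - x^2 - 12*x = (x + 3)*(x^2 - 4*x) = (x - 4)*(x + 3)*(x)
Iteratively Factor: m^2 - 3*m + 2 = (m - 2)*(m - 1)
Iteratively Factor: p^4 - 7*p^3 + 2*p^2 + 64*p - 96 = (p - 2)*(p^3 - 5*p^2 - 8*p + 48) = (p - 4)*(p - 2)*(p^2 - p - 12) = (p - 4)^2*(p - 2)*(p + 3)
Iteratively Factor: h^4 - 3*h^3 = (h - 3)*(h^3) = h*(h - 3)*(h^2) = h^2*(h - 3)*(h)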